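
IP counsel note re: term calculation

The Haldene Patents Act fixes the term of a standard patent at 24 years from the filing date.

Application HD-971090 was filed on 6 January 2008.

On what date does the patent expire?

January 6, 2032

Filing date + 24 years → 6 January 2032.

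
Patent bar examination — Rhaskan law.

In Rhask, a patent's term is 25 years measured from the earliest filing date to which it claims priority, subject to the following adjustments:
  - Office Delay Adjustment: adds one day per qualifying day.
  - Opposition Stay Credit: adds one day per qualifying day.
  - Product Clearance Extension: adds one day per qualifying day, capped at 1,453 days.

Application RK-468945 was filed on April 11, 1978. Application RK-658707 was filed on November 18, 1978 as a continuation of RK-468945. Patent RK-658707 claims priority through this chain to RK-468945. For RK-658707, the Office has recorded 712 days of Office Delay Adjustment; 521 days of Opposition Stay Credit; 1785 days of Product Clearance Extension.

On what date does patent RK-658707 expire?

2010-08-18

Earliest priority filing: 11 April 1978.
Base term: 11 April 1978 + 25 years → 11 April 2003.
Office Delay Adjustment: +712 days → 23 March 2005.
Opposition Stay Credit: +521 days → 26 August 2006.
Product Clearance Extension: 1785 days claimed exceeds the 1453-day cap, so +1453 days → 18 August 2010.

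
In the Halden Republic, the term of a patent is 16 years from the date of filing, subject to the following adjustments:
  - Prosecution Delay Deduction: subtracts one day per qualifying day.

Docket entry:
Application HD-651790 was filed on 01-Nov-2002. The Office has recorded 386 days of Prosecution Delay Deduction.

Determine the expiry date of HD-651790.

Base term: filing date + 16 years → 1 November 2018.
Prosecution Delay Deduction: −386 days → 11 October 2017.

2017-10-11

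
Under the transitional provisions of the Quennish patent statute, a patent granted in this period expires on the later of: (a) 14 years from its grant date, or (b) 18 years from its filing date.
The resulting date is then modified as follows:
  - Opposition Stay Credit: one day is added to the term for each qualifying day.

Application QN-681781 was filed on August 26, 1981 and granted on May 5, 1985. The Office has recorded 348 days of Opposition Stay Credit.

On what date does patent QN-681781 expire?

(a) grant + 14 years → 5 May 1999.
(b) filing + 18 years → 26 August 1999.
Later of the two: 26 August 1999.
Opposition Stay Credit: +348 days → 8 August 2000.

August 8, 2000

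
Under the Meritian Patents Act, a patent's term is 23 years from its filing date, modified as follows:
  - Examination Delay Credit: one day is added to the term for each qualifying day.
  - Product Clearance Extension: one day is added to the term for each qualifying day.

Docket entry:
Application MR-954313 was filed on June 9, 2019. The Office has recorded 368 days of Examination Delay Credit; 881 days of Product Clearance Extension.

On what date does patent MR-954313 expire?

2045-11-09

Base term: filing date + 23 years → 9 June 2042.
Examination Delay Credit: +368 days → 12 June 2043.
Product Clearance Extension: +881 days → 9 November 2045.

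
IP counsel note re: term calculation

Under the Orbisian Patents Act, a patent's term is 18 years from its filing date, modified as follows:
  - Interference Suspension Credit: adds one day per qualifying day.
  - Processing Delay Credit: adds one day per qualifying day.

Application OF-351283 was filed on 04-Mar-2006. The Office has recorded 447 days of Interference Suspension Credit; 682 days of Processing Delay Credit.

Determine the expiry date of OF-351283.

April 7, 2027

Base term: filing date + 18 years → 4 March 2024.
Interference Suspension Credit: +447 days → 25 May 2025.
Processing Delay Credit: +682 days → 7 April 2027.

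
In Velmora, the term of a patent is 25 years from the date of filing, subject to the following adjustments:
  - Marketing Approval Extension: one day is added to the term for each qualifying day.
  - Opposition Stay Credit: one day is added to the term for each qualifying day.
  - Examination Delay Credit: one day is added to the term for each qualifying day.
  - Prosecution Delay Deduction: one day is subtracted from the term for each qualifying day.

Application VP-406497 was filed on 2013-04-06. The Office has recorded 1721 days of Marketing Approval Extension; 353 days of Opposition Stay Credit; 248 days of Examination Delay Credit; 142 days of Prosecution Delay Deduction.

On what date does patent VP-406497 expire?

Base term: filing date + 25 years → 6 April 2038.
Marketing Approval Extension: +1721 days → 22 December 2042.
Opposition Stay Credit: +353 days → 10 December 2043.
Examination Delay Credit: +248 days → 14 August 2044.
Prosecution Delay Deduction: −142 days → 25 March 2044.

2044-03-25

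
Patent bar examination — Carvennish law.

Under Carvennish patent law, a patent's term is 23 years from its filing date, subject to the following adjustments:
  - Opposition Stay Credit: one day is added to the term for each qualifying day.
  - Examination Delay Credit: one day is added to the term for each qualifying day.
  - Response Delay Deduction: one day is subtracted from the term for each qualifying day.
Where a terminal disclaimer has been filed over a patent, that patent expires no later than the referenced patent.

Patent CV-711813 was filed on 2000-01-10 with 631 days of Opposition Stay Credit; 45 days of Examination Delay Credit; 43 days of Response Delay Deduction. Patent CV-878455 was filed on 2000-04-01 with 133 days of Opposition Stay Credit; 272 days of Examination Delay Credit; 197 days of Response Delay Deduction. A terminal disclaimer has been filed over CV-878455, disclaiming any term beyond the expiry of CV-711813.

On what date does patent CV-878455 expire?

Natural term of CV-878455:
  Base: filing + 23 years → 1 April 2023.
  Opposition Stay Credit: +133 days → 12 August 2023.
  Examination Delay Credit: +272 days → 10 May 2024.
  Response Delay Deduction: −197 days → 26 October 2023.
Expiry of referenced patent CV-711813:
  Base: filing + 23 years → 10 January 2023.
  Opposition Stay Credit: +631 days → 2 October 2024.
  Examination Delay Credit: +45 days → 16 November 2024.
  Response Delay Deduction: −43 days → 4 October 2024.
Terminal disclaimer: CV-878455 expires on the earlier of 26 October 2023 and 4 October 2024.

2023-10-26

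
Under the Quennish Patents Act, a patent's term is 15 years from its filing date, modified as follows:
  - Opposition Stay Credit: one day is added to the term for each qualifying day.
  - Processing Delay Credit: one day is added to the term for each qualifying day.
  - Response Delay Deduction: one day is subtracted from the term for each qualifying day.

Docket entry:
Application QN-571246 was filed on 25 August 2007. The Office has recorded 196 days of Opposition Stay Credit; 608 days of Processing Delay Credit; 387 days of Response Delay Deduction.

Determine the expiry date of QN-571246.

2023-10-16

Base term: filing date + 15 years → 25 August 2022.
Opposition Stay Credit: +196 days → 9 March 2023.
Processing Delay Credit: +608 days → 6 November 2024.
Response Delay Deduction: −387 days → 16 October 2023.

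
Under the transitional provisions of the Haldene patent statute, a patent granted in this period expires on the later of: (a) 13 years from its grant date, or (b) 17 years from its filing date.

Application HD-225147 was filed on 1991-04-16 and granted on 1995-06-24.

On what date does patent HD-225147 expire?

(a) grant + 13 years → 24 June 2008.
(b) filing + 17 years → 16 April 2008.
Later of the two: 24 June 2008.

June 24, 2008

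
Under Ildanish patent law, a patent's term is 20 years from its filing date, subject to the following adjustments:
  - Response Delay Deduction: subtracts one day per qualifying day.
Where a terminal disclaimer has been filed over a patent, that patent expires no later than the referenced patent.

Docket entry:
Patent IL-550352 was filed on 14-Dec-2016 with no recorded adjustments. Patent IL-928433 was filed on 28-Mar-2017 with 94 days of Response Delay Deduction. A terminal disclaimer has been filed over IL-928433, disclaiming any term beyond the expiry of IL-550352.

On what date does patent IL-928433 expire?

Natural term of IL-928433:
  Base: filing + 20 years → 28 March 2037.
  Response Delay Deduction: −94 days → 24 December 2036.
Expiry of referenced patent IL-550352:
  Base: filing + 20 years → 14 December 2036.
Terminal disclaimer: IL-928433 expires on the earlier of 24 December 2036 and 14 December 2036.

2036-12-14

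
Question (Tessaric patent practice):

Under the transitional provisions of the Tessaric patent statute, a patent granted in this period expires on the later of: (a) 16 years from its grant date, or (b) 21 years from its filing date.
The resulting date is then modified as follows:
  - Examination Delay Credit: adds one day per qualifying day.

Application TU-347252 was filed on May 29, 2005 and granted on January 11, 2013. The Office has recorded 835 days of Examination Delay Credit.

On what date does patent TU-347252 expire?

April 26, 2031

(a) grant + 16 years → 11 January 2029.
(b) filing + 21 years → 29 May 2026.
Later of the two: 11 January 2029.
Examination Delay Credit: +835 days → 26 April 2031.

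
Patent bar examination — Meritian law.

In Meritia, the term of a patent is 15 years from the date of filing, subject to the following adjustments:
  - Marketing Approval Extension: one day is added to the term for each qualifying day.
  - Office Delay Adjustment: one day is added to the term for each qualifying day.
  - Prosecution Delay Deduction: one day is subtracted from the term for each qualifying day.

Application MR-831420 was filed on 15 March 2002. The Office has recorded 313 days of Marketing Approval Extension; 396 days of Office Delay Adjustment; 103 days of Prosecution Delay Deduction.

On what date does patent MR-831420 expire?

2018-11-11

Base term: filing date + 15 years → 15 March 2017.
Marketing Approval Extension: +313 days → 22 January 2018.
Office Delay Adjustment: +396 days → 22 February 2019.
Prosecution Delay Deduction: −103 days → 11 November 2018.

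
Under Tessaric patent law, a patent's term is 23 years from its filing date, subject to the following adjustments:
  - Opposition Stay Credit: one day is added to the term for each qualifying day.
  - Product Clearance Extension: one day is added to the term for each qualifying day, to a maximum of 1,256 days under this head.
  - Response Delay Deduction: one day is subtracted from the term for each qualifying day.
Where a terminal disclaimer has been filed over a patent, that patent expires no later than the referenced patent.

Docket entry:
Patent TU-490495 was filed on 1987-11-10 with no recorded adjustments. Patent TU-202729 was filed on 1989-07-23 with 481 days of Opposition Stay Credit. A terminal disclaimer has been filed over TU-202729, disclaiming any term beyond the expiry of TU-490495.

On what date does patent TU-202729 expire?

2010-11-10

Natural term of TU-202729:
  Base: filing + 23 years → 23 July 2012.
  Opposition Stay Credit: +481 days → 16 November 2013.
Expiry of referenced patent TU-490495:
  Base: filing + 23 years → 10 November 2010.
Terminal disclaimer: TU-202729 expires on the earlier of 16 November 2013 and 10 November 2010.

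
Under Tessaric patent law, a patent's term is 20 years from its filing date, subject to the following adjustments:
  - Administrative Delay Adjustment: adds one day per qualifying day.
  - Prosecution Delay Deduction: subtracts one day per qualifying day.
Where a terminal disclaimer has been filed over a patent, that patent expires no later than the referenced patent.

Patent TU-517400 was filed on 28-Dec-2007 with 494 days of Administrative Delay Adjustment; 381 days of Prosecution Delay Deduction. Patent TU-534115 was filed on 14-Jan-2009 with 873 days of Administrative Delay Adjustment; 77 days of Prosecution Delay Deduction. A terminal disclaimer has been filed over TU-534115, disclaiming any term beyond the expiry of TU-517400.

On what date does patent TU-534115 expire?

Natural term of TU-534115:
  Base: filing + 20 years → 14 January 2029.
  Administrative Delay Adjustment: +873 days → 6 June 2031.
  Prosecution Delay Deduction: −77 days → 21 March 2031.
Expiry of referenced patent TU-517400:
  Base: filing + 20 years → 28 December 2027.
  Administrative Delay Adjustment: +494 days → 5 May 2029.
  Prosecution Delay Deduction: −381 days → 19 April 2028.
Terminal disclaimer: TU-534115 expires on the earlier of 21 March 2031 and 19 April 2028.

April 19, 2028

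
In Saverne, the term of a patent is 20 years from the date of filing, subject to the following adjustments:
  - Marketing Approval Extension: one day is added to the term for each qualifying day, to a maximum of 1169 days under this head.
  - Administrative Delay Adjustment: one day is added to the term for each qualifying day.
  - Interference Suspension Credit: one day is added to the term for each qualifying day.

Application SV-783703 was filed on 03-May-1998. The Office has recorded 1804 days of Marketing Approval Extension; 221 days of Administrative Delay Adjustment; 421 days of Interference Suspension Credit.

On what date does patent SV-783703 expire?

April 18, 2023

Base term: filing date + 20 years → 3 May 2018.
Marketing Approval Extension: 1804 days claimed exceeds the 1169-day cap, so +1169 days → 15 July 2021.
Administrative Delay Adjustment: +221 days → 21 February 2022.
Interference Suspension Credit: +421 days → 18 April 2023.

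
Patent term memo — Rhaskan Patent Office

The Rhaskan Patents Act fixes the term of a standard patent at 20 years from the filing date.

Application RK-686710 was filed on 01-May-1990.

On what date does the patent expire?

May 1, 2010

Filing date + 20 years → 1 May 2010.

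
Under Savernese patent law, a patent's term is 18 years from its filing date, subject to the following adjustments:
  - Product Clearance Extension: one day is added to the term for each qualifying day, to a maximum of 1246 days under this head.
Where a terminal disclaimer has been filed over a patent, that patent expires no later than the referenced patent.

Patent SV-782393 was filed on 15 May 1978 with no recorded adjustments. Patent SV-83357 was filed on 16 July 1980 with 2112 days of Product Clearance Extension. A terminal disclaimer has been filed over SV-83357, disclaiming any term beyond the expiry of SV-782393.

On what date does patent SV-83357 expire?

Natural term of SV-83357:
  Base: filing + 18 years → 16 July 1998.
  Product Clearance Extension: 2112 days claimed exceeds the 1246-day cap, so +1246 days → 13 December 2001.
Expiry of referenced patent SV-782393:
  Base: filing + 18 years → 15 May 1996.
Terminal disclaimer: SV-83357 expires on the earlier of 13 December 2001 and 15 May 1996.

1996-05-15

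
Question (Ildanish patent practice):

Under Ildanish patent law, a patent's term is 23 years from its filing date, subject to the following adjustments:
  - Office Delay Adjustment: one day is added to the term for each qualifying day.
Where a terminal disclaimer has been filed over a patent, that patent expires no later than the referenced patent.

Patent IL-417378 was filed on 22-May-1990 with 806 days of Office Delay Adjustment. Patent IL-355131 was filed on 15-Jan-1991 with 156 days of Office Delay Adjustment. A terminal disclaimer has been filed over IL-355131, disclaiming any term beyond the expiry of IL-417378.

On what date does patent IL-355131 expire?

2014-06-20

Natural term of IL-355131:
  Base: filing + 23 years → 15 January 2014.
  Office Delay Adjustment: +156 days → 20 June 2014.
Expiry of referenced patent IL-417378:
  Base: filing + 23 years → 22 May 2013.
  Office Delay Adjustment: +806 days → 6 August 2015.
Terminal disclaimer: IL-355131 expires on the earlier of 20 June 2014 and 6 August 2015.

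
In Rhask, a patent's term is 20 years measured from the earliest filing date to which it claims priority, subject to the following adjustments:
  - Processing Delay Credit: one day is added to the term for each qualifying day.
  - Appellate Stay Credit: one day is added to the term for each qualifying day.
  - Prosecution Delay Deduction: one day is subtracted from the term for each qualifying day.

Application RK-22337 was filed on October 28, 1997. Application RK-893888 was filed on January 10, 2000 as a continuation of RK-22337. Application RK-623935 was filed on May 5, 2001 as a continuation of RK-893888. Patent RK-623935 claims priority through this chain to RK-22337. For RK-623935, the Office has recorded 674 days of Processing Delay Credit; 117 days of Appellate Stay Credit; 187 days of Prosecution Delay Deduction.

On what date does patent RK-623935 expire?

Earliest priority filing: 28 October 1997.
Base term: 28 October 1997 + 20 years → 28 October 2017.
Processing Delay Credit: +674 days → 2 September 2019.
Appellate Stay Credit: +117 days → 28 December 2019.
Prosecution Delay Deduction: −187 days → 24 June 2019.

June 24, 2019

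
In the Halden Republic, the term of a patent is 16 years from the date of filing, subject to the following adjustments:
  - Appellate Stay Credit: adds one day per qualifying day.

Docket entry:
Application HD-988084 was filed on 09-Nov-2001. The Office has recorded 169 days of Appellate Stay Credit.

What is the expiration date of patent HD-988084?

Base term: filing date + 16 years → 9 November 2017.
Appellate Stay Credit: +169 days → 27 April 2018.

2018-04-27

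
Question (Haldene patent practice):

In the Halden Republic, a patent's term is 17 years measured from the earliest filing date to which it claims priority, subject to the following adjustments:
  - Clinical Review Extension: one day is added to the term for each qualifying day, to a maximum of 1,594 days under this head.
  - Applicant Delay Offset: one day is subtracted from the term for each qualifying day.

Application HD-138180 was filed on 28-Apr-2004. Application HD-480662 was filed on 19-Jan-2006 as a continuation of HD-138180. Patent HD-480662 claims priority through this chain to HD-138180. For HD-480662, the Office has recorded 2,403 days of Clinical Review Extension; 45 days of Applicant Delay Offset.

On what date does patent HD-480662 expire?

Earliest priority filing: 28 April 2004.
Base term: 28 April 2004 + 17 years → 28 April 2021.
Clinical Review Extension: 2403 days claimed exceeds the 1594-day cap, so +1594 days → 8 September 2025.
Applicant Delay Offset: −45 days → 25 July 2025.

2025-07-25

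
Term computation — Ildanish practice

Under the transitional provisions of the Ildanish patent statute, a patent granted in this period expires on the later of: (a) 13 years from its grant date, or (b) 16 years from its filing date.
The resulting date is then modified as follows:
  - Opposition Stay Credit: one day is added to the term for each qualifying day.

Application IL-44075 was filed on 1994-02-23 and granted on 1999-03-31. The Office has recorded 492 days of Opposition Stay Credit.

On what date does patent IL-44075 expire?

(a) grant + 13 years → 31 March 2012.
(b) filing + 16 years → 23 February 2010.
Later of the two: 31 March 2012.
Opposition Stay Credit: +492 days → 5 August 2013.

2013-08-05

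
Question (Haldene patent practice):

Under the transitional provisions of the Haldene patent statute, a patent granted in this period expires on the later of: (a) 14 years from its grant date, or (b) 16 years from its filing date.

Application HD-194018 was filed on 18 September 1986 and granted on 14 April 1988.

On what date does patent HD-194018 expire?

(a) grant + 14 years → 14 April 2002.
(b) filing + 16 years → 18 September 2002.
Later of the two: 18 September 2002.

September 18, 2002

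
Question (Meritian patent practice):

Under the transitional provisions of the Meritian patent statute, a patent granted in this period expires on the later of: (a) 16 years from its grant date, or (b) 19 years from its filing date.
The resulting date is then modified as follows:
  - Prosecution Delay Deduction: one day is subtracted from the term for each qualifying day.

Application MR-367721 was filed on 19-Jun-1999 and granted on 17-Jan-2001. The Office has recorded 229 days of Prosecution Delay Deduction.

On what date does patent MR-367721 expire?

(a) grant + 16 years → 17 January 2017.
(b) filing + 19 years → 19 June 2018.
Later of the two: 19 June 2018.
Prosecution Delay Deduction: −229 days → 2 November 2017.

November 2, 2017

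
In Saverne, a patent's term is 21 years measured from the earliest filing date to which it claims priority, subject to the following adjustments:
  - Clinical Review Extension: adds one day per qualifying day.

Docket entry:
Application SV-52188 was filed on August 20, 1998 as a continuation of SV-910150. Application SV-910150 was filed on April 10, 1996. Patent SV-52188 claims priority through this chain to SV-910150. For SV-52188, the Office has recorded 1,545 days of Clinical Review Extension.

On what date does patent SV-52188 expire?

Earliest priority filing: 10 April 1996.
Base term: 10 April 1996 + 21 years → 10 April 2017.
Clinical Review Extension: +1545 days → 3 July 2021.

2021-07-03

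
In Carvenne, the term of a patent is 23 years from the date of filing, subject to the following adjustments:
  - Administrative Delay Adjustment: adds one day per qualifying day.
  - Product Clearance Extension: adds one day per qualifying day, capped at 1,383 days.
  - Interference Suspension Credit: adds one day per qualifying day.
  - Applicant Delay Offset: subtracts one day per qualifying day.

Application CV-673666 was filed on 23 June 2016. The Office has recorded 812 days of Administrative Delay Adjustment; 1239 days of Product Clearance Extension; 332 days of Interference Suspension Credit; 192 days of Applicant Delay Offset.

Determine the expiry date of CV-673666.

June 22, 2045

Base term: filing date + 23 years → 23 June 2039.
Administrative Delay Adjustment: +812 days → 12 September 2041.
Product Clearance Extension: 1239 days (within the 1383-day cap) → +1239 days → 2 February 2045.
Interference Suspension Credit: +332 days → 31 December 2045.
Applicant Delay Offset: −192 days → 22 June 2045.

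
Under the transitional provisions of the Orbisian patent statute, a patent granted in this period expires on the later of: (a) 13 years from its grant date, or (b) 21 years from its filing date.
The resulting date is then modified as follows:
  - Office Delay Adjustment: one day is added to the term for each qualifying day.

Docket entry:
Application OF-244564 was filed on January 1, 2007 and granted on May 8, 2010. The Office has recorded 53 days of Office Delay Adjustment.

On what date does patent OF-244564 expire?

2028-02-23

(a) grant + 13 years → 8 May 2023.
(b) filing + 21 years → 1 January 2028.
Later of the two: 1 January 2028.
Office Delay Adjustment: +53 days → 23 February 2028.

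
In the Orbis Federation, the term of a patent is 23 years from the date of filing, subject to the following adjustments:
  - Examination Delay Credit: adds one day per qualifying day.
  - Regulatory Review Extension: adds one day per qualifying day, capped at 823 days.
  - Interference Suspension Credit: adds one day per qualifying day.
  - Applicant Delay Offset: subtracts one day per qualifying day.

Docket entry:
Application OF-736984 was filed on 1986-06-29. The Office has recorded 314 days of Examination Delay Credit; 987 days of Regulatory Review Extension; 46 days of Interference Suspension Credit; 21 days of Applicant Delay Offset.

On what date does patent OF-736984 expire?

Base term: filing date + 23 years → 29 June 2009.
Examination Delay Credit: +314 days → 9 May 2010.
Regulatory Review Extension: 987 days claimed exceeds the 823-day cap, so +823 days → 9 August 2012.
Interference Suspension Credit: +46 days → 24 September 2012.
Applicant Delay Offset: −21 days → 3 September 2012.

2012-09-03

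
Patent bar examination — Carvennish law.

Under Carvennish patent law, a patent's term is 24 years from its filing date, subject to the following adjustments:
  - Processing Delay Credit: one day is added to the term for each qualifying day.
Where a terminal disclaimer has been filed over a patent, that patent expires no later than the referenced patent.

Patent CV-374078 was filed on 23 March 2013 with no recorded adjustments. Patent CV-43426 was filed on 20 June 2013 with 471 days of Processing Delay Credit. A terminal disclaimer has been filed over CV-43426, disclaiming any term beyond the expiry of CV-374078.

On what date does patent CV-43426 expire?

2037-03-23

Natural term of CV-43426:
  Base: filing + 24 years → 20 June 2037.
  Processing Delay Credit: +471 days → 4 October 2038.
Expiry of referenced patent CV-374078:
  Base: filing + 24 years → 23 March 2037.
Terminal disclaimer: CV-43426 expires on the earlier of 4 October 2038 and 23 March 2037.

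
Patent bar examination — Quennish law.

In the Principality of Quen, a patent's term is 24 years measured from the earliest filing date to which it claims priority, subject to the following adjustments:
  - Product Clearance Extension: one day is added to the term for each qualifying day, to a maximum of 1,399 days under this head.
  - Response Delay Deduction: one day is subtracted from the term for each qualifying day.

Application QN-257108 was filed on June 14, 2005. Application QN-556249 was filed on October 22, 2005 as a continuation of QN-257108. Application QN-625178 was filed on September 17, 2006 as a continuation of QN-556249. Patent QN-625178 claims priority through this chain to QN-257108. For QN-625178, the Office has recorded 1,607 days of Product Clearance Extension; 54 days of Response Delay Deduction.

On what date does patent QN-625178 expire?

Earliest priority filing: 14 June 2005.
Base term: 14 June 2005 + 24 years → 14 June 2029.
Product Clearance Extension: 1607 days claimed exceeds the 1399-day cap, so +1399 days → 13 April 2033.
Response Delay Deduction: −54 days → 18 February 2033.

February 18, 2033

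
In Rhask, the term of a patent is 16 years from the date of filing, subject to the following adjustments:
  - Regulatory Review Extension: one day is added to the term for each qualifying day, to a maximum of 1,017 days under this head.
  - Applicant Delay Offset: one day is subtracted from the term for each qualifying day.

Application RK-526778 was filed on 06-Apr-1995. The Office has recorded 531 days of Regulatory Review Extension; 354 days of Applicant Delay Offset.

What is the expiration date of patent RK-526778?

Base term: filing date + 16 years → 6 April 2011.
Regulatory Review Extension: 531 days (within the 1017-day cap) → +531 days → 18 September 2012.
Applicant Delay Offset: −354 days → 30 September 2011.

September 30, 2011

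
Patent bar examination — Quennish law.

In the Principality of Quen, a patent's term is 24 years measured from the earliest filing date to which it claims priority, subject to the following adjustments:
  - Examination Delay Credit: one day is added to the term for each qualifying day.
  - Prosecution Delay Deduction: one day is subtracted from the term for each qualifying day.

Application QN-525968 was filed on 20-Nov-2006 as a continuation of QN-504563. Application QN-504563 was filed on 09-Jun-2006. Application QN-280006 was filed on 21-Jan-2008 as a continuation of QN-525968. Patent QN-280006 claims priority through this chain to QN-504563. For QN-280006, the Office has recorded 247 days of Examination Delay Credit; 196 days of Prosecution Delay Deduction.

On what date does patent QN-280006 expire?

Earliest priority filing: 9 June 2006.
Base term: 9 June 2006 + 24 years → 9 June 2030.
Examination Delay Credit: +247 days → 11 February 2031.
Prosecution Delay Deduction: −196 days → 30 July 2030.

July 30, 2030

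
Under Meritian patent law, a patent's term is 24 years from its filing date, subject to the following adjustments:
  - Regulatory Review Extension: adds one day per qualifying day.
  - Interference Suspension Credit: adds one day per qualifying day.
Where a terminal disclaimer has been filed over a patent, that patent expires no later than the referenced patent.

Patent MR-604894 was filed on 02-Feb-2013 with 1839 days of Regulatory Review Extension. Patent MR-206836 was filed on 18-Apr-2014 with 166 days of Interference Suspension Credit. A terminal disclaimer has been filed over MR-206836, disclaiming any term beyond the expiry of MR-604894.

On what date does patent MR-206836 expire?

Natural term of MR-206836:
  Base: filing + 24 years → 18 April 2038.
  Interference Suspension Credit: +166 days → 1 October 2038.
Expiry of referenced patent MR-604894:
  Base: filing + 24 years → 2 February 2037.
  Regulatory Review Extension: +1839 days → 15 February 2042.
Terminal disclaimer: MR-206836 expires on the earlier of 1 October 2038 and 15 February 2042.

October 1, 2038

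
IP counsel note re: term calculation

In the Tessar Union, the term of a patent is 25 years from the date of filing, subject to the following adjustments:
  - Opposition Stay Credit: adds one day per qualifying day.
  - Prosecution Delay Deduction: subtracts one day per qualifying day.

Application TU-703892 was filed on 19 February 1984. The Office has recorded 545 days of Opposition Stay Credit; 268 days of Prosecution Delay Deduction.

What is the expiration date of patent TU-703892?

November 23, 2009

Base term: filing date + 25 years → 19 February 2009.
Opposition Stay Credit: +545 days → 18 August 2010.
Prosecution Delay Deduction: −268 days → 23 November 2009.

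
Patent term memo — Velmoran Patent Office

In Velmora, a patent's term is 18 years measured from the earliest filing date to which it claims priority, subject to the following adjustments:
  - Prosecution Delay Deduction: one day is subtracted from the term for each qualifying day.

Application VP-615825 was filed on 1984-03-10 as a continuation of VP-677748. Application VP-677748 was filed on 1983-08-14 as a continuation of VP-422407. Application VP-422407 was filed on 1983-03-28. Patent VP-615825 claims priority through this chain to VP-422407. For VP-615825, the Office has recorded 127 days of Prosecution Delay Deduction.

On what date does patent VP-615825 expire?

2000-11-21

Earliest priority filing: 28 March 1983.
Base term: 28 March 1983 + 18 years → 28 March 2001.
Prosecution Delay Deduction: −127 days → 21 November 2000.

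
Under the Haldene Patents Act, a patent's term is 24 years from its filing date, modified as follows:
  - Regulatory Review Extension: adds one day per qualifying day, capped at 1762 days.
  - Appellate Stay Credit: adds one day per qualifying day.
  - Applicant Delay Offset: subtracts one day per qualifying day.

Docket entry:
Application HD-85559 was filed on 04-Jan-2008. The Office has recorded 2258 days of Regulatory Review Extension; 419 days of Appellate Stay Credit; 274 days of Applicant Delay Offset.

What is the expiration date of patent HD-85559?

2037-03-25

Base term: filing date + 24 years → 4 January 2032.
Regulatory Review Extension: 2258 days claimed exceeds the 1762-day cap, so +1762 days → 31 October 2036.
Appellate Stay Credit: +419 days → 24 December 2037.
Applicant Delay Offset: −274 days → 25 March 2037.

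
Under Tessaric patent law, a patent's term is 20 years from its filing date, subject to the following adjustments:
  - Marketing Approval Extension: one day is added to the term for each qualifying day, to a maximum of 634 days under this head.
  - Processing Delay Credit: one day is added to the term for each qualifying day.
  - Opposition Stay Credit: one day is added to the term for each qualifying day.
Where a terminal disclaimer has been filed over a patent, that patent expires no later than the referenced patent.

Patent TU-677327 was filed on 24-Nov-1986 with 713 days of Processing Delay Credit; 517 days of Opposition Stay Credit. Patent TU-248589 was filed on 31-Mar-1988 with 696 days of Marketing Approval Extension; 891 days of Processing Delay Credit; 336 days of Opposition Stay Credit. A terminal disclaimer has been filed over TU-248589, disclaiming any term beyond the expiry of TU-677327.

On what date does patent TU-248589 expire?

Natural term of TU-248589:
  Base: filing + 20 years → 31 March 2008.
  Marketing Approval Extension: 696 days claimed exceeds the 634-day cap, so +634 days → 25 December 2009.
  Processing Delay Credit: +891 days → 3 June 2012.
  Opposition Stay Credit: +336 days → 5 May 2013.
Expiry of referenced patent TU-677327:
  Base: filing + 20 years → 24 November 2006.
  Processing Delay Credit: +713 days → 6 November 2008.
  Opposition Stay Credit: +517 days → 7 April 2010.
Terminal disclaimer: TU-248589 expires on the earlier of 5 May 2013 and 7 April 2010.

April 7, 2010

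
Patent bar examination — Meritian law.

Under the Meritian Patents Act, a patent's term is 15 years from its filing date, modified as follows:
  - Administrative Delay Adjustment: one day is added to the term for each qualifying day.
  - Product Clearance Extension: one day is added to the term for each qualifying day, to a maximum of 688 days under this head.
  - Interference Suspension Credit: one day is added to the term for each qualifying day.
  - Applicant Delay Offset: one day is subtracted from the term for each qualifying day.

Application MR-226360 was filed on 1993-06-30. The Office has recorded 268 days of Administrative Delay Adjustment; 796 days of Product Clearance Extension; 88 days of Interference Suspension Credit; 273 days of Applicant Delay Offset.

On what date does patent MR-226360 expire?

Base term: filing date + 15 years → 30 June 2008.
Administrative Delay Adjustment: +268 days → 25 March 2009.
Product Clearance Extension: 796 days claimed exceeds the 688-day cap, so +688 days → 11 February 2011.
Interference Suspension Credit: +88 days → 10 May 2011.
Applicant Delay Offset: −273 days → 10 August 2010.

2010-08-10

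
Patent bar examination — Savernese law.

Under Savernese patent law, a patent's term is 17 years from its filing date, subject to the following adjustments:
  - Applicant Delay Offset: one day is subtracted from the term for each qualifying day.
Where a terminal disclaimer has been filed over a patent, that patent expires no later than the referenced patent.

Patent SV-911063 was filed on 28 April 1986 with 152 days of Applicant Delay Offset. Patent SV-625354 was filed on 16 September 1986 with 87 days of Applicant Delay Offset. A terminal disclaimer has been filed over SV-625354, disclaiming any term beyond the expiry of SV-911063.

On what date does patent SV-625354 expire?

Natural term of SV-625354:
  Base: filing + 17 years → 16 September 2003.
  Applicant Delay Offset: −87 days → 21 June 2003.
Expiry of referenced patent SV-911063:
  Base: filing + 17 years → 28 April 2003.
  Applicant Delay Offset: −152 days → 27 November 2002.
Terminal disclaimer: SV-625354 expires on the earlier of 21 June 2003 and 27 November 2002.

November 27, 2002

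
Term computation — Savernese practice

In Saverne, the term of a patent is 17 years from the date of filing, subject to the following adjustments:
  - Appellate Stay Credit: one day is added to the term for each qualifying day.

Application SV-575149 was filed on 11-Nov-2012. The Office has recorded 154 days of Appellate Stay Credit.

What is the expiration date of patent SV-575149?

April 14, 2030

Base term: filing date + 17 years → 11 November 2029.
Appellate Stay Credit: +154 days → 14 April 2030.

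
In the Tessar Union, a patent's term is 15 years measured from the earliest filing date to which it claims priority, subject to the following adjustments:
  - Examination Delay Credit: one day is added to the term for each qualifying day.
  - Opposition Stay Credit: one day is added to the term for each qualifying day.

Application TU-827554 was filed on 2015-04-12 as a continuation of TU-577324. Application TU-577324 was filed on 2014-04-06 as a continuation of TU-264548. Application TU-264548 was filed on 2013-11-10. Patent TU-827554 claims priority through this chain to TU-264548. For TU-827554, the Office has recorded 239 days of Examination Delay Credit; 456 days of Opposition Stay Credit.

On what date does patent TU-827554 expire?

Earliest priority filing: 10 November 2013.
Base term: 10 November 2013 + 15 years → 10 November 2028.
Examination Delay Credit: +239 days → 7 July 2029.
Opposition Stay Credit: +456 days → 6 October 2030.

October 6, 2030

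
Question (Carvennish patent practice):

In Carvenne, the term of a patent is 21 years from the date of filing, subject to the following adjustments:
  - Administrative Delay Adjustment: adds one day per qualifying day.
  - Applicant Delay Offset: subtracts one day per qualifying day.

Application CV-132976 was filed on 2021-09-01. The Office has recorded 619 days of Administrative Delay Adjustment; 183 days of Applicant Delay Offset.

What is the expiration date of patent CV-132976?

November 11, 2043

Base term: filing date + 21 years → 1 September 2042.
Administrative Delay Adjustment: +619 days → 12 May 2044.
Applicant Delay Offset: −183 days → 11 November 2043.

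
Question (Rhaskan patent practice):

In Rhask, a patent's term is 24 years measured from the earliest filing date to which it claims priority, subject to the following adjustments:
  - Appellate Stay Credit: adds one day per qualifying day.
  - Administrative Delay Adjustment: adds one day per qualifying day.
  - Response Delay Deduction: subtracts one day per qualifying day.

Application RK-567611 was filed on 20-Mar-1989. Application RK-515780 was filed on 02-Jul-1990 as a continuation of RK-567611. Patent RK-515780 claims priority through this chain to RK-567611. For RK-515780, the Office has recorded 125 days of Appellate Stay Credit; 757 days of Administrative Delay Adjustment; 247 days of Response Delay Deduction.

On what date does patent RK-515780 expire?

December 15, 2014

Earliest priority filing: 20 March 1989.
Base term: 20 March 1989 + 24 years → 20 March 2013.
Appellate Stay Credit: +125 days → 23 July 2013.
Administrative Delay Adjustment: +757 days → 19 August 2015.
Response Delay Deduction: −247 days → 15 December 2014.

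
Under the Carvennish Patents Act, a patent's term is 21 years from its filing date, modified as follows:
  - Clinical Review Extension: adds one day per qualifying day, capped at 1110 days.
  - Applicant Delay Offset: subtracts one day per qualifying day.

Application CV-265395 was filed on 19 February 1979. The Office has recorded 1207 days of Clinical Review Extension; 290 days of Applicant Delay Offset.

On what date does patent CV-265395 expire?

May 19, 2002

Base term: filing date + 21 years → 19 February 2000.
Clinical Review Extension: 1207 days claimed exceeds the 1110-day cap, so +1110 days → 5 March 2003.
Applicant Delay Offset: −290 days → 19 May 2002.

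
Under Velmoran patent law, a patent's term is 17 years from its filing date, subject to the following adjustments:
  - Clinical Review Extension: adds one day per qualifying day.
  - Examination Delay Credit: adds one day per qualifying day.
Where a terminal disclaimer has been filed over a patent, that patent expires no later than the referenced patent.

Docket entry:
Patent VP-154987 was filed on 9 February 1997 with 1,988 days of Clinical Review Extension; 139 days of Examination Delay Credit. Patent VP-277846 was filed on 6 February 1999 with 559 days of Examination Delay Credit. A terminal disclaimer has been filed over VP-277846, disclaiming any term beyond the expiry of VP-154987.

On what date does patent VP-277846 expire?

2017-08-18

Natural term of VP-277846:
  Base: filing + 17 years → 6 February 2016.
  Examination Delay Credit: +559 days → 18 August 2017.
Expiry of referenced patent VP-154987:
  Base: filing + 17 years → 9 February 2014.
  Clinical Review Extension: +1988 days → 21 July 2019.
  Examination Delay Credit: +139 days → 7 December 2019.
Terminal disclaimer: VP-277846 expires on the earlier of 18 August 2017 and 7 December 2019.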